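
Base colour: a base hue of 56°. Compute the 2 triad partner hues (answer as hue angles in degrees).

A triad places three hues 120° apart.
56 + 120 = 176°
56 + 240 = 296°

176° and 296°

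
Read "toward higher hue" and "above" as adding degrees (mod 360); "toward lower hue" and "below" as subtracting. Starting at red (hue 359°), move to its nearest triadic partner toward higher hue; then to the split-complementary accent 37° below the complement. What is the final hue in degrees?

359 + 120 = 479 → 479 − 360 = 119°   (triadic ↑)
119 + 143 = 262°   (split-comp 37° ↓)

262°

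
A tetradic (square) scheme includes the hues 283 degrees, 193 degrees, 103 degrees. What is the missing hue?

13°

A square tetradic scheme places four hues every 90°.
The full set through 103° is {13°, 103°, 193°, 283°}.
Given {103°, 193°, 283°}, the missing hue is 13°.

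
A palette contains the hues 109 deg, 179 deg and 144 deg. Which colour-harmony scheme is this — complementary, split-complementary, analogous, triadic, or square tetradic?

analogous

Sort the hues: 109°, 144°, 179°.
Successive gaps around the wheel: 35°, 35°, 290°.
A run of hues at equal small steps (35°) with one large closing gap is an analogous group.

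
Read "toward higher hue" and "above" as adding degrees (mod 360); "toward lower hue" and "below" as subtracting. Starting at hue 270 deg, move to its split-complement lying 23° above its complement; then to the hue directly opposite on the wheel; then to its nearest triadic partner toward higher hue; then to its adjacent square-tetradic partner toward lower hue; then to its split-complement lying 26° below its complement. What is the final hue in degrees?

117°

+203° (split-comp 23° ↑): 270 + 203 = 473 → 473 − 360 = 113°
+180° (complement): 113 + 180 = 293°
+120° (triadic ↑): 293 + 120 = 413 → 413 − 360 = 53°
−90° (square ↓): 53 − 90 = -37 → -37 + 360 = 323°
+154° (split-comp 26° ↓): 323 + 154 = 477 → 477 − 360 = 117°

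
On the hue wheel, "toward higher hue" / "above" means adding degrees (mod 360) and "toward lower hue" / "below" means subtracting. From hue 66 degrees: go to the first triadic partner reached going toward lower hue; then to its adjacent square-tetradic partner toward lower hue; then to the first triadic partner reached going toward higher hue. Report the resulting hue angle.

336°

66 − 120 = -54 → -54 + 360 = 306°   (triadic ↓)
306 − 90 = 216°   (square ↓)
216 + 120 = 336°   (triadic ↑)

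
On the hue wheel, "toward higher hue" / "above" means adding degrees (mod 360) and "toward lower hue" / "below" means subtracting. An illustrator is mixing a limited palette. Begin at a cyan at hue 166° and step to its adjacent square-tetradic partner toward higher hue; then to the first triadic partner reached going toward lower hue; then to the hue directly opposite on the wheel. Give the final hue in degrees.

316°

square ↑ +90°: 166 + 90 = 256°
triadic ↓ −120°: 256 − 120 = 136°
complement +180°: 136 + 180 = 316°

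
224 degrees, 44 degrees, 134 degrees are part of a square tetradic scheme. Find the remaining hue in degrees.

314°

A square tetradic scheme places four hues every 90°.
The full set through 44° is {44°, 134°, 224°, 314°}.
Given {44°, 134°, 224°}, the missing hue is 314°.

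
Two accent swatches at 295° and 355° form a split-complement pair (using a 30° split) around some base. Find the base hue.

The accents sit 30° either side of the complement, so the complement is their short-arc midpoint on the wheel.
Short-arc midpoint of 295° and 355°: 325°.
Base is 180° from the complement: 325 − 180 = 145°

145°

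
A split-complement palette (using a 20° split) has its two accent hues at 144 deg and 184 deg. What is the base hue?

344°

The accents sit 20° either side of the complement, so the complement is their short-arc midpoint on the wheel.
Short-arc midpoint of 144° and 184°: 164°.
Base is 180° from the complement: 164 − 180 = -16 → -16 + 360 = 344°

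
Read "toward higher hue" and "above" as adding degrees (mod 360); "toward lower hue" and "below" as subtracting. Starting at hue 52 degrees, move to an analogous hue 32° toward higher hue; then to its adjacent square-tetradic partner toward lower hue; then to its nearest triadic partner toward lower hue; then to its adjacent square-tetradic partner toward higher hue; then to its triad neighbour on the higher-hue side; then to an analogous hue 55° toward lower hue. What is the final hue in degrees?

analog 32° ↑ +32°: 52 + 32 = 84°
square ↓ −90°: 84 − 90 = -6 → -6 + 360 = 354°
triadic ↓ −120°: 354 − 120 = 234°
square ↑ +90°: 234 + 90 = 324°
triadic ↑ +120°: 324 + 120 = 444 → 444 − 360 = 84°
analog 55° ↓ −55°: 84 − 55 = 29°

29°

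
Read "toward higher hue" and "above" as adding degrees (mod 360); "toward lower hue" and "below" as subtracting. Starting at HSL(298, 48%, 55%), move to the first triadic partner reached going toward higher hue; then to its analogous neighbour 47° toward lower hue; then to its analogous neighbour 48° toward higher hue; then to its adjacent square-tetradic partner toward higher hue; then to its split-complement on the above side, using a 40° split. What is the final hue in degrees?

298 + 120 = 418 → 418 − 360 = 58°   (triadic ↑)
58 − 47 = 11°   (analog 47° ↓)
11 + 48 = 59°   (analog 48° ↑)
59 + 90 = 149°   (square ↑)
149 + 220 = 369 → 369 − 360 = 9°   (split-comp 40° ↑)

9°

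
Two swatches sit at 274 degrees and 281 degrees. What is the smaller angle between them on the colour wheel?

7°

|274 − 281| = 7.
7 ≤ 180, so the shorter arc is 7°.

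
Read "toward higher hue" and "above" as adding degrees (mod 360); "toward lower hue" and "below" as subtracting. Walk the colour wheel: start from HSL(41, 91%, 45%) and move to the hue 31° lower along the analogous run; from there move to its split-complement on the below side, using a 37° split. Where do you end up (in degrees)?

153°

41 − 31 = 10°   (analog 31° ↓)
10 + 143 = 153°   (split-comp 37° ↓)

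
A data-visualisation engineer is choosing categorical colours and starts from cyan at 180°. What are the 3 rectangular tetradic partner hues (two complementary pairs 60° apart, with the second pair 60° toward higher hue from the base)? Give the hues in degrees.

A rectangular tetradic uses two complementary pairs 60° apart: offsets 0°, 60°, 180°, 240°.
180 + 60 = 240°
180 + 180 = 360 → 360 − 360 = 0°
180 + 240 = 420 → 420 − 360 = 60°

240°, 0° and 60°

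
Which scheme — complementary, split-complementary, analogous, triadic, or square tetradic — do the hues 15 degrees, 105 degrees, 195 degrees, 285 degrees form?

Sort the hues: 15°, 105°, 195°, 285°.
Successive gaps around the wheel: 90°, 90°, 90°, 90°.
Four hues every 90° form a square tetradic scheme.

square tetradic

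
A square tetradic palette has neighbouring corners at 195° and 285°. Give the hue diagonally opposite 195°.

15°

A square tetradic scheme places four hues 90° apart; opposite corners are 180° apart.
195 + 180 = 375 → 375 − 360 = 15°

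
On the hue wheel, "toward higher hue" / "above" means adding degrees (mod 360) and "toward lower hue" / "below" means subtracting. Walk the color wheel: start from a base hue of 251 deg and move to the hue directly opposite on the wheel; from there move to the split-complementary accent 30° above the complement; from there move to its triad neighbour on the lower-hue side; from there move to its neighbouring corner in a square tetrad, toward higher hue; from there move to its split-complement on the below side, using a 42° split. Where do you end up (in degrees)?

+180° (complement): 251 + 180 = 431 → 431 − 360 = 71°
+210° (split-comp 30° ↑): 71 + 210 = 281°
−120° (triadic ↓): 281 − 120 = 161°
+90° (square ↑): 161 + 90 = 251°
+138° (split-comp 42° ↓): 251 + 138 = 389 → 389 − 360 = 29°

29°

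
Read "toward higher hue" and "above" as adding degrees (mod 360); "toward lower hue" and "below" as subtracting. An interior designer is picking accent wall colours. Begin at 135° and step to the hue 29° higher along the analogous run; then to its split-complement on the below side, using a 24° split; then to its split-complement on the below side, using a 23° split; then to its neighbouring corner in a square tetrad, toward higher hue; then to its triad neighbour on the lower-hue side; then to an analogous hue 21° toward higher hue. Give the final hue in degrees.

108°

135 + 29 = 164°   (analog 29° ↑)
164 + 156 = 320°   (split-comp 24° ↓)
320 + 157 = 477 → 477 − 360 = 117°   (split-comp 23° ↓)
117 + 90 = 207°   (square ↑)
207 − 120 = 87°   (triadic ↓)
87 + 21 = 108°   (analog 21° ↑)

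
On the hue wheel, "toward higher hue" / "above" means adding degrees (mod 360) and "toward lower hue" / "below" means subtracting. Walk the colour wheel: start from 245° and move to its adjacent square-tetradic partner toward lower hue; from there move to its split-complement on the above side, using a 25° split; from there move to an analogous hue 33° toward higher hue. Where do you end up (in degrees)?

square ↓ −90°: 245 − 90 = 155°
split-comp 25° ↑ +205°: 155 + 205 = 360 → 360 − 360 = 0°
analog 33° ↑ +33°: 0 + 33 = 33°

33°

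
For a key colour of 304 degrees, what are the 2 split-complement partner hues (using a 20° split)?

Complement of 304 degrees: 304 + 180 = 484 → 484 − 360 = 124°
124 − 20 = 104°
124 + 20 = 144°

104° and 144°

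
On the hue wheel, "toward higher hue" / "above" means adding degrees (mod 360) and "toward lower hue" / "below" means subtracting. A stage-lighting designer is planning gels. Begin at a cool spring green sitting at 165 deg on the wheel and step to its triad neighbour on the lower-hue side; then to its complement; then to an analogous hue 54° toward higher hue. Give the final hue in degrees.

279°

triadic ↓ −120°: 165 − 120 = 45°
complement +180°: 45 + 180 = 225°
analog 54° ↑ +54°: 225 + 54 = 279°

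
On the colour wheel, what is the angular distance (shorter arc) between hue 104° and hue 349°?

|104 − 349| = 245.
The shorter arc is 360 − 245 = 115°.

115°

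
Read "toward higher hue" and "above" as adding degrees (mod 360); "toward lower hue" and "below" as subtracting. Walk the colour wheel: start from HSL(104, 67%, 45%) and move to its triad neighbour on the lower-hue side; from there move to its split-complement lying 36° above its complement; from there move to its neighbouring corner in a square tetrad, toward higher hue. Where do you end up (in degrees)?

−120° (triadic ↓): 104 − 120 = -16 → -16 + 360 = 344°
+216° (split-comp 36° ↑): 344 + 216 = 560 → 560 − 360 = 200°
+90° (square ↑): 200 + 90 = 290°

290°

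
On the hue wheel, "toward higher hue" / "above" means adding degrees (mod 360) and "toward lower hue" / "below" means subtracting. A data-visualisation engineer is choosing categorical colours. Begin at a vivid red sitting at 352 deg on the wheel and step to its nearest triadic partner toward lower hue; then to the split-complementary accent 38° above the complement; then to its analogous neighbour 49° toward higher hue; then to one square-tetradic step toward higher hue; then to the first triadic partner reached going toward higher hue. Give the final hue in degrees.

349°

triadic ↓ −120°: 352 − 120 = 232°
split-comp 38° ↑ +218°: 232 + 218 = 450 → 450 − 360 = 90°
analog 49° ↑ +49°: 90 + 49 = 139°
square ↑ +90°: 139 + 90 = 229°
triadic ↑ +120°: 229 + 120 = 349°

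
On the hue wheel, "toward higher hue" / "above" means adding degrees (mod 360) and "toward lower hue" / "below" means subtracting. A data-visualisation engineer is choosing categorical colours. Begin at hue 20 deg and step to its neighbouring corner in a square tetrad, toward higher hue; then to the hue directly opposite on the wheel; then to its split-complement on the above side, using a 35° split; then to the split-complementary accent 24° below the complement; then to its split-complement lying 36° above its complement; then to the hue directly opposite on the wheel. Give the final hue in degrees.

337°

+90° (square ↑): 20 + 90 = 110°
+180° (complement): 110 + 180 = 290°
+215° (split-comp 35° ↑): 290 + 215 = 505 → 505 − 360 = 145°
+156° (split-comp 24° ↓): 145 + 156 = 301°
+216° (split-comp 36° ↑): 301 + 216 = 517 → 517 − 360 = 157°
+180° (complement): 157 + 180 = 337°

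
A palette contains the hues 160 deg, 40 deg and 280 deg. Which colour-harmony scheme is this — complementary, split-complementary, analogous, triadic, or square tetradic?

triadic

Sort the hues: 40°, 160°, 280°.
Successive gaps around the wheel: 120°, 120°, 120°.
Three hues equally spaced 120° apart form a triad.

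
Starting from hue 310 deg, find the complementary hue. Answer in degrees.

130°

The complement sits 180° across the wheel.
310 + 180 = 490 → 490 − 360 = 130°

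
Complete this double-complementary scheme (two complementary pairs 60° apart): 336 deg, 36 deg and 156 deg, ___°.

A rectangular tetradic uses two complementary pairs 60° apart: offsets 0°, 60°, 180°, 240°.
Among {36°, 156°, 336°}, 156° and 336° are a 180° pair.
The remaining hue 36° needs its own complement: 36 + 180 = 216°

216°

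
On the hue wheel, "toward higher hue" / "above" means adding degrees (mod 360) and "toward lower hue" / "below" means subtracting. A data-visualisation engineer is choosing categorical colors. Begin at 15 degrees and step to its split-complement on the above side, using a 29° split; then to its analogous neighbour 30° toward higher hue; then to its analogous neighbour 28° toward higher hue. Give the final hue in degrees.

282°

+209° (split-comp 29° ↑): 15 + 209 = 224°
+30° (analog 30° ↑): 224 + 30 = 254°
+28° (analog 28° ↑): 254 + 28 = 282°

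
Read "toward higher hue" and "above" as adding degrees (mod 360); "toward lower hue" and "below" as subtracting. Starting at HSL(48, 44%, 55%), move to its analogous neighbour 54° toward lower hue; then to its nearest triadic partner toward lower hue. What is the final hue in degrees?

−54° (analog 54° ↓): 48 − 54 = -6 → -6 + 360 = 354°
−120° (triadic ↓): 354 − 120 = 234°

234°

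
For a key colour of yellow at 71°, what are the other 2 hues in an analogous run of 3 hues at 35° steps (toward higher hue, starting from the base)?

106° and 141°

Analogous hues sit every 35° along the wheel.
71 + 35 = 106°
71 + 70 = 141°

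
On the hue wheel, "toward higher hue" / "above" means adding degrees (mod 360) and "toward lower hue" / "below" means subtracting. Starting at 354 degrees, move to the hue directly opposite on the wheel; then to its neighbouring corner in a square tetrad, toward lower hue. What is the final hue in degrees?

84°

+180° (complement): 354 + 180 = 534 → 534 − 360 = 174°
−90° (square ↓): 174 − 90 = 84°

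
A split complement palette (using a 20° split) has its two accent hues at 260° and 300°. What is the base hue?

100°

The accents sit 20° either side of the complement, so the complement is their short-arc midpoint on the wheel.
Short-arc midpoint of 260° and 300°: 280°.
Base is 180° from the complement: 280 − 180 = 100°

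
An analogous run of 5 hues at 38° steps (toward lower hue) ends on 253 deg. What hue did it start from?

45°

4 steps of 38° (toward lower hue) give a net shift of −152°.
Start = end − shift: 253 + 152 = 405 → 405 − 360 = 45°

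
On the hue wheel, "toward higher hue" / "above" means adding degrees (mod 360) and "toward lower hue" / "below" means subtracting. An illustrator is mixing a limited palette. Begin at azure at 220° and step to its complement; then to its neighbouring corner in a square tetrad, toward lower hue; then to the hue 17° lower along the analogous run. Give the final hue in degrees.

293°

+180° (complement): 220 + 180 = 400 → 400 − 360 = 40°
−90° (square ↓): 40 − 90 = -50 → -50 + 360 = 310°
−17° (analog 17° ↓): 310 − 17 = 293°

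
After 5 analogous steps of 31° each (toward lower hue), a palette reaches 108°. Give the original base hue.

5 steps of 31° (toward lower hue) give a net shift of −155°.
Start = end − shift: 108 + 155 = 263°

263°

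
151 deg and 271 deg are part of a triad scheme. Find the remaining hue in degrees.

A triad places three hues 120° apart.
The full set through 151° is {31°, 151°, 271°}.
Given {151°, 271°}, the missing hue is 31°.

31°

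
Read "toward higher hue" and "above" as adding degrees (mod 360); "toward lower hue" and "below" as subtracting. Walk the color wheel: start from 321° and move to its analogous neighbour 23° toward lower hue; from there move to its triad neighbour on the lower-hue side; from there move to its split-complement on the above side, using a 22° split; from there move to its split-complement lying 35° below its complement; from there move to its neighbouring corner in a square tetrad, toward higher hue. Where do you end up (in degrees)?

analog 23° ↓ −23°: 321 − 23 = 298°
triadic ↓ −120°: 298 − 120 = 178°
split-comp 22° ↑ +202°: 178 + 202 = 380 → 380 − 360 = 20°
split-comp 35° ↓ +145°: 20 + 145 = 165°
square ↑ +90°: 165 + 90 = 255°

255°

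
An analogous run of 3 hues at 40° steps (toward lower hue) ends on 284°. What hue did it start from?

2 steps of 40° (toward lower hue) give a net shift of −80°.
Start = end − shift: 284 + 80 = 364 → 364 − 360 = 4°

4°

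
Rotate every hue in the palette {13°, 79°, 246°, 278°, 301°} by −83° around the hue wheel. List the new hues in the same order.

290°, 356°, 163°, 195°, 218°

13 − 83 = -70 → -70 + 360 = 290°
79 − 83 = -4 → -4 + 360 = 356°
246 − 83 = 163°
278 − 83 = 195°
301 − 83 = 218°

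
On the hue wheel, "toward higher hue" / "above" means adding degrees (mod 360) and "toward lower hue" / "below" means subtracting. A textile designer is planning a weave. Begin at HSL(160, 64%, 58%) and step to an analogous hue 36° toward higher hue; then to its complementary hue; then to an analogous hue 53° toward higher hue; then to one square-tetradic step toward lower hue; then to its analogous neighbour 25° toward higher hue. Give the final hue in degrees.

4°

analog 36° ↑ +36°: 160 + 36 = 196°
complement +180°: 196 + 180 = 376 → 376 − 360 = 16°
analog 53° ↑ +53°: 16 + 53 = 69°
square ↓ −90°: 69 − 90 = -21 → -21 + 360 = 339°
analog 25° ↑ +25°: 339 + 25 = 364 → 364 − 360 = 4°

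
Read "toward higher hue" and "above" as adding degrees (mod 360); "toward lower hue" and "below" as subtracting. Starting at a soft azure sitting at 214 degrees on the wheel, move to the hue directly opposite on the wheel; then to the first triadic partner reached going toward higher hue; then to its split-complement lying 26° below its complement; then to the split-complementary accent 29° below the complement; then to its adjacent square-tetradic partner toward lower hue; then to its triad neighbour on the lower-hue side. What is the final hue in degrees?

249°

+180° (complement): 214 + 180 = 394 → 394 − 360 = 34°
+120° (triadic ↑): 34 + 120 = 154°
+154° (split-comp 26° ↓): 154 + 154 = 308°
+151° (split-comp 29° ↓): 308 + 151 = 459 → 459 − 360 = 99°
−90° (square ↓): 99 − 90 = 9°
−120° (triadic ↓): 9 − 120 = -111 → -111 + 360 = 249°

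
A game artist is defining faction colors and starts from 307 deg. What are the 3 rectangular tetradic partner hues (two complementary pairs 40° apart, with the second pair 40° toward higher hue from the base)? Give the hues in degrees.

A rectangular tetradic uses two complementary pairs 40° apart: offsets 0°, 40°, 180°, 220°.
307 + 40 = 347°
307 + 180 = 487 → 487 − 360 = 127°
307 + 220 = 527 → 527 − 360 = 167°

347°, 127° and 167°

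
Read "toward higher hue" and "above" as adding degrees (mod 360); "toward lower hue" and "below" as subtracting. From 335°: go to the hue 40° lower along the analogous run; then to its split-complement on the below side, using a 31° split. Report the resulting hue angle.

84°

analog 40° ↓ −40°: 335 − 40 = 295°
split-comp 31° ↓ +149°: 295 + 149 = 444 → 444 − 360 = 84°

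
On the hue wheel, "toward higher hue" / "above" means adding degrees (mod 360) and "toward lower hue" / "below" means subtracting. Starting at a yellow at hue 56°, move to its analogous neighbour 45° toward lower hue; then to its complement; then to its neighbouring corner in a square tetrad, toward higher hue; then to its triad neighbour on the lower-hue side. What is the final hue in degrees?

161°

analog 45° ↓ −45°: 56 − 45 = 11°
complement +180°: 11 + 180 = 191°
square ↑ +90°: 191 + 90 = 281°
triadic ↓ −120°: 281 − 120 = 161°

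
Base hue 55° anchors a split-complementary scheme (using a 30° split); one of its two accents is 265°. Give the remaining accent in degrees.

Split-complementary hues sit 30° either side of the complement.
Complement of the base 55°: 55 + 180 = 235°
The given accent 265° is 30° one side of 235°; the other accent sits 30° the other side: 235 − 30 = 205°

205°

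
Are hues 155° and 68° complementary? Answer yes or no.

Angular distance: |155 − 68| = 87 = 87°.
Complementary requires 180°.

no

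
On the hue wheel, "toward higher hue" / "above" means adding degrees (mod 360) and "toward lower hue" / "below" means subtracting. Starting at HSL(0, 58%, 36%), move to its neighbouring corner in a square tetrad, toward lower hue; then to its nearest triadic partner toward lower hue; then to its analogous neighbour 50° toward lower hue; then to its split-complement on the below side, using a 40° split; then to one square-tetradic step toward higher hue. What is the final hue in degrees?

330°

−90° (square ↓): 0 − 90 = -90 → -90 + 360 = 270°
−120° (triadic ↓): 270 − 120 = 150°
−50° (analog 50° ↓): 150 − 50 = 100°
+140° (split-comp 40° ↓): 100 + 140 = 240°
+90° (square ↑): 240 + 90 = 330°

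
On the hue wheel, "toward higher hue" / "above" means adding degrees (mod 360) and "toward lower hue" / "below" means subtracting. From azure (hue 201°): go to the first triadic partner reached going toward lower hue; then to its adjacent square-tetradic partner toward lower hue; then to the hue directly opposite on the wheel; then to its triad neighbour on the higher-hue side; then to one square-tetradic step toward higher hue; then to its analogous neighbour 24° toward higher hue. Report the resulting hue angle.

triadic ↓ −120°: 201 − 120 = 81°
square ↓ −90°: 81 − 90 = -9 → -9 + 360 = 351°
complement +180°: 351 + 180 = 531 → 531 − 360 = 171°
triadic ↑ +120°: 171 + 120 = 291°
square ↑ +90°: 291 + 90 = 381 → 381 − 360 = 21°
analog 24° ↑ +24°: 21 + 24 = 45°

45°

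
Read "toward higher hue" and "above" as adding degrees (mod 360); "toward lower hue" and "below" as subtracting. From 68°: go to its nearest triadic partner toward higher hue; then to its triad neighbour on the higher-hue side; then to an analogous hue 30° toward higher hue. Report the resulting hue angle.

triadic ↑ +120°: 68 + 120 = 188°
triadic ↑ +120°: 188 + 120 = 308°
analog 30° ↑ +30°: 308 + 30 = 338°

338°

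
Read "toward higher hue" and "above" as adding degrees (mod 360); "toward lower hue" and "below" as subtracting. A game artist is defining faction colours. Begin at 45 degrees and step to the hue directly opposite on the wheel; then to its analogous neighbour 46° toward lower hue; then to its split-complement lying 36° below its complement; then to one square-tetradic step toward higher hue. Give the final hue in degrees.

53°

45 + 180 = 225°   (complement)
225 − 46 = 179°   (analog 46° ↓)
179 + 144 = 323°   (split-comp 36° ↓)
323 + 90 = 413 → 413 − 360 = 53°   (square ↑)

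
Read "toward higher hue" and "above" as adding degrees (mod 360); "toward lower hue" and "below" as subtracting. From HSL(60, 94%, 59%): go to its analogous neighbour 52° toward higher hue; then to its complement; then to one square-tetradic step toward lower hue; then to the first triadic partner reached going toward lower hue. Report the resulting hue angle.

+52° (analog 52° ↑): 60 + 52 = 112°
+180° (complement): 112 + 180 = 292°
−90° (square ↓): 292 − 90 = 202°
−120° (triadic ↓): 202 − 120 = 82°

82°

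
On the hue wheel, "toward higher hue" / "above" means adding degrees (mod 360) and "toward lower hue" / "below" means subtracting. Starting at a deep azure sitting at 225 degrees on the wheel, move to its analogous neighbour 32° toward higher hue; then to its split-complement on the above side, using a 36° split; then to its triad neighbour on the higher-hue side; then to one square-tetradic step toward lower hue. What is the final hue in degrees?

143°

225 + 32 = 257°   (analog 32° ↑)
257 + 216 = 473 → 473 − 360 = 113°   (split-comp 36° ↑)
113 + 120 = 233°   (triadic ↑)
233 − 90 = 143°   (square ↓)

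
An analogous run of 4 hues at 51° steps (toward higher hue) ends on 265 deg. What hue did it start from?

3 steps of 51° (toward higher hue) give a net shift of +153°.
Start = end − shift: 265 − 153 = 112°

112°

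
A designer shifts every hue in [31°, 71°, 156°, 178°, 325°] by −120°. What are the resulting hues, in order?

31 − 120 = -89 → -89 + 360 = 271°
71 − 120 = -49 → -49 + 360 = 311°
156 − 120 = 36°
178 − 120 = 58°
325 − 120 = 205°

271°, 311°, 36°, 58°, 205°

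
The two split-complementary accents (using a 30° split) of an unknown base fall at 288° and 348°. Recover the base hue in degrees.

138°

The accents sit 30° either side of the complement, so the complement is their short-arc midpoint on the wheel.
Short-arc midpoint of 288° and 348°: 318°.
Base is 180° from the complement: 318 − 180 = 138°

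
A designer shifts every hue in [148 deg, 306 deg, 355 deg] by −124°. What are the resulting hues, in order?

148 − 124 = 24°
306 − 124 = 182°
355 − 124 = 231°

24°, 182°, 231°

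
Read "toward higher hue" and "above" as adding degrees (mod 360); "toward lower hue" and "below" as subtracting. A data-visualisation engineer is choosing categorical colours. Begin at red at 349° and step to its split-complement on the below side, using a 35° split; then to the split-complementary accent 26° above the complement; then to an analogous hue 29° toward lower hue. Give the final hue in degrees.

311°

+145° (split-comp 35° ↓): 349 + 145 = 494 → 494 − 360 = 134°
+206° (split-comp 26° ↑): 134 + 206 = 340°
−29° (analog 29° ↓): 340 − 29 = 311°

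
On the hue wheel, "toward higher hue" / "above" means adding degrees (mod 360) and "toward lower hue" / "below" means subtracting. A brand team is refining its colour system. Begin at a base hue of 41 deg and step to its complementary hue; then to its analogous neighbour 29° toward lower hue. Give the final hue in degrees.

41 + 180 = 221°   (complement)
221 − 29 = 192°   (analog 29° ↓)

192°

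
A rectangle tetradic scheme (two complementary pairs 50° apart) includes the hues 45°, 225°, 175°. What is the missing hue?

355°

A rectangular tetradic uses two complementary pairs 50° apart: offsets 0°, 50°, 180°, 230°.
Among {45°, 175°, 225°}, 225° and 45° are a 180° pair.
The remaining hue 175° needs its own complement: 175 + 180 = 355°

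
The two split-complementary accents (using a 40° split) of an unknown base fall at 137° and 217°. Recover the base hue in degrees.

357°

The accents sit 40° either side of the complement, so the complement is their short-arc midpoint on the wheel.
Short-arc midpoint of 137° and 217°: 177°.
Base is 180° from the complement: 177 − 180 = -3 → -3 + 360 = 357°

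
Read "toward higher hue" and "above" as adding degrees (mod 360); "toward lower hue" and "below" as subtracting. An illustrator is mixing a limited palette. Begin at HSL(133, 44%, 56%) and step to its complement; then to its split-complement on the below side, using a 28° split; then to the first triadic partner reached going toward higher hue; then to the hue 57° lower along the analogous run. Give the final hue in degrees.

168°

complement +180°: 133 + 180 = 313°
split-comp 28° ↓ +152°: 313 + 152 = 465 → 465 − 360 = 105°
triadic ↑ +120°: 105 + 120 = 225°
analog 57° ↓ −57°: 225 − 57 = 168°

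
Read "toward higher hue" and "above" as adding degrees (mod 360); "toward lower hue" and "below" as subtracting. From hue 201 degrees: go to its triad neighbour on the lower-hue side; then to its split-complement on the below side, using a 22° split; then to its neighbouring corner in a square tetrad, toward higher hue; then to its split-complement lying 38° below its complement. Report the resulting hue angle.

−120° (triadic ↓): 201 − 120 = 81°
+158° (split-comp 22° ↓): 81 + 158 = 239°
+90° (square ↑): 239 + 90 = 329°
+142° (split-comp 38° ↓): 329 + 142 = 471 → 471 − 360 = 111°

111°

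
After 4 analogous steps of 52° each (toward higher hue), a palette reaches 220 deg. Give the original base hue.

4 steps of 52° (toward higher hue) give a net shift of +208°.
Start = end − shift: 220 − 208 = 12°

12°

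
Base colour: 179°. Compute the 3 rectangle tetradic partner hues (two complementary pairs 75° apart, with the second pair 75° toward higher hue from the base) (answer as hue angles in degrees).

254°, 359°, 74°

A rectangular tetradic uses two complementary pairs 75° apart: offsets 0°, 75°, 180°, 255°.
179 + 75 = 254°
179 + 180 = 359°
179 + 255 = 434 → 434 − 360 = 74°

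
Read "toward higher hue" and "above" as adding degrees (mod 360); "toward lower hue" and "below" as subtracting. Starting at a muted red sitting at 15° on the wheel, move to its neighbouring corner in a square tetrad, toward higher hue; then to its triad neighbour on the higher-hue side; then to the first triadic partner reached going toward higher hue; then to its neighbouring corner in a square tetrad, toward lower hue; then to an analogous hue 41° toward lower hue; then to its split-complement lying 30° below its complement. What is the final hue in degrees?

+90° (square ↑): 15 + 90 = 105°
+120° (triadic ↑): 105 + 120 = 225°
+120° (triadic ↑): 225 + 120 = 345°
−90° (square ↓): 345 − 90 = 255°
−41° (analog 41° ↓): 255 − 41 = 214°
+150° (split-comp 30° ↓): 214 + 150 = 364 → 364 − 360 = 4°

4°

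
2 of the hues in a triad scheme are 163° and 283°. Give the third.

43°

A triad places three hues 120° apart.
The full set through 163° is {43°, 163°, 283°}.
Given {163°, 283°}, the missing hue is 43°.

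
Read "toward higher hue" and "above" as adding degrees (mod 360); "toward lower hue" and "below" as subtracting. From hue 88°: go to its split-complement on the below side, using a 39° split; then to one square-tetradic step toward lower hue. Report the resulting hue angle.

88 + 141 = 229°   (split-comp 39° ↓)
229 − 90 = 139°   (square ↓)

139°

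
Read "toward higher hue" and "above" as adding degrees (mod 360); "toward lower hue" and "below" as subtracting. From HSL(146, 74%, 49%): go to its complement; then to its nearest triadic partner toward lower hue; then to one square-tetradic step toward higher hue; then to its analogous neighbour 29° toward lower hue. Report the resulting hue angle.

146 + 180 = 326°   (complement)
326 − 120 = 206°   (triadic ↓)
206 + 90 = 296°   (square ↑)
296 − 29 = 267°   (analog 29° ↓)

267°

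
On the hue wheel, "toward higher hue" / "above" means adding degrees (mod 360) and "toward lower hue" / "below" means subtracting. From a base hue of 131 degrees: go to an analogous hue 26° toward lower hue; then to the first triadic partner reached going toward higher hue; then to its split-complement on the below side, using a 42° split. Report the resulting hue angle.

analog 26° ↓ −26°: 131 − 26 = 105°
triadic ↑ +120°: 105 + 120 = 225°
split-comp 42° ↓ +138°: 225 + 138 = 363 → 363 − 360 = 3°

3°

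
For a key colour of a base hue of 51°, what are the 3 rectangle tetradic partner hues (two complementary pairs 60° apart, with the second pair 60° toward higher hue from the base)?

111°, 231° and 291°

A rectangular tetradic uses two complementary pairs 60° apart: offsets 0°, 60°, 180°, 240°.
51 + 60 = 111°
51 + 180 = 231°
51 + 240 = 291°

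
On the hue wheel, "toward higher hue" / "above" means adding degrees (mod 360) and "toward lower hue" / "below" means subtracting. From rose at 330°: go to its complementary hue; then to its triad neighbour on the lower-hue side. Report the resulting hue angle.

+180° (complement): 330 + 180 = 510 → 510 − 360 = 150°
−120° (triadic ↓): 150 − 120 = 30°

30°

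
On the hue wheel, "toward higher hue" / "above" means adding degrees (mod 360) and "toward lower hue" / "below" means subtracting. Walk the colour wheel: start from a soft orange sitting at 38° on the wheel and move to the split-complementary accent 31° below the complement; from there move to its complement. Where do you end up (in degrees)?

+149° (split-comp 31° ↓): 38 + 149 = 187°
+180° (complement): 187 + 180 = 367 → 367 − 360 = 7°

7°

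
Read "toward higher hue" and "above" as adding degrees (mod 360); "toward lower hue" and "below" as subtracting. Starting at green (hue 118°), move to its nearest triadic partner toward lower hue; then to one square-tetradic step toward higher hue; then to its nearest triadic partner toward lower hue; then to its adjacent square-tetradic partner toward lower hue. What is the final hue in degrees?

triadic ↓ −120°: 118 − 120 = -2 → -2 + 360 = 358°
square ↑ +90°: 358 + 90 = 448 → 448 − 360 = 88°
triadic ↓ −120°: 88 − 120 = -32 → -32 + 360 = 328°
square ↓ −90°: 328 − 90 = 238°

238°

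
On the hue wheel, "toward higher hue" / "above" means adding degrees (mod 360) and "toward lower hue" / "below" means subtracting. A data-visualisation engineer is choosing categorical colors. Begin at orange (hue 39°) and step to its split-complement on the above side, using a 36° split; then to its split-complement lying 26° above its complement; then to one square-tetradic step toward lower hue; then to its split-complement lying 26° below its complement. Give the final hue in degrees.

+216° (split-comp 36° ↑): 39 + 216 = 255°
+206° (split-comp 26° ↑): 255 + 206 = 461 → 461 − 360 = 101°
−90° (square ↓): 101 − 90 = 11°
+154° (split-comp 26° ↓): 11 + 154 = 165°

165°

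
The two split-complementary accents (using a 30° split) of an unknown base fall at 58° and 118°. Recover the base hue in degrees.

268°

The accents sit 30° either side of the complement, so the complement is their short-arc midpoint on the wheel.
Short-arc midpoint of 58° and 118°: 88°.
Base is 180° from the complement: 88 − 180 = -92 → -92 + 360 = 268°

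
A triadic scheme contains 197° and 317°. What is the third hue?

A triad spaces three hues 120° apart.
The full set is {77°, 197°, 317°}.

77°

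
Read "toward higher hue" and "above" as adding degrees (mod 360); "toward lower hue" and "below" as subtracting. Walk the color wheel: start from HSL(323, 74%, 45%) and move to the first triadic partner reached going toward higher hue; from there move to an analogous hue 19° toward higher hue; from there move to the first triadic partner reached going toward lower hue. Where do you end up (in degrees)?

342°

triadic ↑ +120°: 323 + 120 = 443 → 443 − 360 = 83°
analog 19° ↑ +19°: 83 + 19 = 102°
triadic ↓ −120°: 102 − 120 = -18 → -18 + 360 = 342°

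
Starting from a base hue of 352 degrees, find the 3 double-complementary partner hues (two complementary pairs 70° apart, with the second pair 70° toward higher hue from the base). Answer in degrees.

A rectangular tetradic uses two complementary pairs 70° apart: offsets 0°, 70°, 180°, 250°.
352 + 70 = 422 → 422 − 360 = 62°
352 + 180 = 532 → 532 − 360 = 172°
352 + 250 = 602 → 602 − 360 = 242°

62°, 172°, and 242°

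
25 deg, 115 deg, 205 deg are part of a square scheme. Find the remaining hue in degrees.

A square tetradic scheme places four hues every 90°.
The full set through 25° is {25°, 115°, 205°, 295°}.
Given {25°, 115°, 205°}, the missing hue is 295°.

295°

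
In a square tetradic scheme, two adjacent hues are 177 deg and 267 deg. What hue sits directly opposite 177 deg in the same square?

A square tetradic scheme places four hues 90° apart; opposite corners are 180° apart.
177 + 180 = 357°

357°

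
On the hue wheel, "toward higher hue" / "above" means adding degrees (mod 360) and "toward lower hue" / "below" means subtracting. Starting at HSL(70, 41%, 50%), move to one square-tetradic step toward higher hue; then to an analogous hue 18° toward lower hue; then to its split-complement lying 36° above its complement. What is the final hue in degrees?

358°

+90° (square ↑): 70 + 90 = 160°
−18° (analog 18° ↓): 160 − 18 = 142°
+216° (split-comp 36° ↑): 142 + 216 = 358°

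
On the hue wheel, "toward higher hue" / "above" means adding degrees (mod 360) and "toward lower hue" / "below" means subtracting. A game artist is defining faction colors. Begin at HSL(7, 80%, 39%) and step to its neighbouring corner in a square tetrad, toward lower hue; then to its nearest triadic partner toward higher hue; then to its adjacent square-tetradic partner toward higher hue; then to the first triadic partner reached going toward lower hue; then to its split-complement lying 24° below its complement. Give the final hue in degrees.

163°

7 − 90 = -83 → -83 + 360 = 277°   (square ↓)
277 + 120 = 397 → 397 − 360 = 37°   (triadic ↑)
37 + 90 = 127°   (square ↑)
127 − 120 = 7°   (triadic ↓)
7 + 156 = 163°   (split-comp 24° ↓)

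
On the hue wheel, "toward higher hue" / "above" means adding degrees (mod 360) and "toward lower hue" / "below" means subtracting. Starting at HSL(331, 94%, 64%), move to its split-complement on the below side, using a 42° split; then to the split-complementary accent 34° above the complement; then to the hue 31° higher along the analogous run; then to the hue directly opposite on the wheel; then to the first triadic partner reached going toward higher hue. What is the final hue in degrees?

331 + 138 = 469 → 469 − 360 = 109°   (split-comp 42° ↓)
109 + 214 = 323°   (split-comp 34° ↑)
323 + 31 = 354°   (analog 31° ↑)
354 + 180 = 534 → 534 − 360 = 174°   (complement)
174 + 120 = 294°   (triadic ↑)

294°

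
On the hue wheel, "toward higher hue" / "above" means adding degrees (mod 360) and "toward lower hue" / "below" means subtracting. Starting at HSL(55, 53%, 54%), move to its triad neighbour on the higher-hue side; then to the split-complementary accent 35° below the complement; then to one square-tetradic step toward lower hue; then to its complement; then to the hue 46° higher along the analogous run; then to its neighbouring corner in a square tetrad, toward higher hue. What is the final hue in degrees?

186°

+120° (triadic ↑): 55 + 120 = 175°
+145° (split-comp 35° ↓): 175 + 145 = 320°
−90° (square ↓): 320 − 90 = 230°
+180° (complement): 230 + 180 = 410 → 410 − 360 = 50°
+46° (analog 46° ↑): 50 + 46 = 96°
+90° (square ↑): 96 + 90 = 186°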